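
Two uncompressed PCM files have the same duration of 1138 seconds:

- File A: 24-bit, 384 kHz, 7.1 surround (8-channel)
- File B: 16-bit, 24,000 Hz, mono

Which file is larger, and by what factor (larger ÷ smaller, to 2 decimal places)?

File A: 384,000 × 3 × 8 = 9,216,000 bytes/s.
File B: 24,000 × 2 × 1 = 48,000 bytes/s.
File A is larger; ratio = 10,487,808,000 / 54,624,000 = 192.00.

File A, by a factor of 192.00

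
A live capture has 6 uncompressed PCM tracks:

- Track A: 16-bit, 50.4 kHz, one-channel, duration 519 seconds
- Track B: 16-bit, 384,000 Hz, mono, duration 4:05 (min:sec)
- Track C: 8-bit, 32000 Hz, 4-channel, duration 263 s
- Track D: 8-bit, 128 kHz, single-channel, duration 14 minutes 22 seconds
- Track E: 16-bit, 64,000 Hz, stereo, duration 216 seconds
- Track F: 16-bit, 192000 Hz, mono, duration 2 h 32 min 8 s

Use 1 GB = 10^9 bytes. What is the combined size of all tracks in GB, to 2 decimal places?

Track A: 50,400 × 519 × 2 × 1 = 52,315,200 bytes.
Track B: 4:05 (min:sec) = 245 s; 384,000 × 245 × 2 × 1 = 188,160,000 bytes.
Track C: 32,000 × 263 × 1 × 4 = 33,664,000 bytes.
Track D: 14 minutes 22 seconds = 862 s; 128,000 × 862 × 1 × 1 = 110,336,000 bytes.
Track E: 64,000 × 216 × 2 × 2 = 55,296,000 bytes.
Track F: 2 h 32 min 8 s = 9,128 s; 192,000 × 9,128 × 2 × 1 = 3,505,152,000 bytes.
Total = 3,944,923,200 bytes = 3.94 GB.

3.94 GB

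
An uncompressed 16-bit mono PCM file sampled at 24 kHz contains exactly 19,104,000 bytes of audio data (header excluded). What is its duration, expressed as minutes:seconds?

6:38

Byte rate = 24,000 × 2 × 1 = 48,000 bytes/s.
Duration = 19,104,000 / 48,000 = 398 s.
398 s = 6:38.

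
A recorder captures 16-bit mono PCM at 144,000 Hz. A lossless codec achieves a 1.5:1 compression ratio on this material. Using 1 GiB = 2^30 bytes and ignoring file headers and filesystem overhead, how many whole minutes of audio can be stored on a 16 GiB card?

1,491 minutes

Uncompressed byte rate = 144,000 × 2 × 1 = 288,000 bytes/s.
After 1.5:1 compression, effective rate ≈ 192000 bytes/s.
Capacity = 16 × 1,073,741,824 = 17,179,869,184 bytes.
17,179,869,184 / effective rate ≈ 89478.49 s → 1,491 minutes.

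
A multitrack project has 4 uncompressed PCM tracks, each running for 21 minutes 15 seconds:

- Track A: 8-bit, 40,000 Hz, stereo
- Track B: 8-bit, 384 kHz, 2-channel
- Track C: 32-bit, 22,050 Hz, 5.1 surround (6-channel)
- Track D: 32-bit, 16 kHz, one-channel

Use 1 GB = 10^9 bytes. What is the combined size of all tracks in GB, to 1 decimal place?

21 minutes 15 seconds = 1,275 s.
Track A: 40,000 × 1,275 × 1 × 2 = 102,000,000 bytes.
Track B: 384,000 × 1,275 × 1 × 2 = 979,200,000 bytes.
Track C: 22,050 × 1,275 × 4 × 6 = 674,730,000 bytes.
Track D: 16,000 × 1,275 × 4 × 1 = 81,600,000 bytes.
Total = 1,837,530,000 bytes = 1.8 GB.

1.8 GB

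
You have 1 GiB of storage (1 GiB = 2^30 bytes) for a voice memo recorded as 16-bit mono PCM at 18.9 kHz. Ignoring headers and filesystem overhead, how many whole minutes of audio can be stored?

Uncompressed byte rate = 18,900 × 2 × 1 = 37,800 bytes/s.
Capacity = 1 × 1,073,741,824 = 1,073,741,824 bytes.
1,073,741,824 / 37,800 ≈ 28405.87 s → 473 minutes.

473 minutes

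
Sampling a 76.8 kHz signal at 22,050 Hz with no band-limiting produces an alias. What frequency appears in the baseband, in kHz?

Nyquist = 22,050/2 = 11,025 Hz; 76,800 Hz exceeds it.
Alias = |76,800 − 3×22,050| = |76,800 − 66,150| = 10,650 Hz = 10.65 kHz.

10.65 kHz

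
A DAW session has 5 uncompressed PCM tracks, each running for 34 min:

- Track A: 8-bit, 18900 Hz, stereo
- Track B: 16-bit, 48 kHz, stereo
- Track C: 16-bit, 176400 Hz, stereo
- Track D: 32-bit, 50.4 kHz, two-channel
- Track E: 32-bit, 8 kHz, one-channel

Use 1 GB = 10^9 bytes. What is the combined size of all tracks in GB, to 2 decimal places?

2.80 GB

34 min = 2,040 s.
Track A: 18,900 × 2,040 × 1 × 2 = 77,112,000 bytes.
Track B: 48,000 × 2,040 × 2 × 2 = 391,680,000 bytes.
Track C: 176,400 × 2,040 × 2 × 2 = 1,439,424,000 bytes.
Track D: 50,400 × 2,040 × 4 × 2 = 822,528,000 bytes.
Track E: 8,000 × 2,040 × 4 × 1 = 65,280,000 bytes.
Total = 2,796,024,000 bytes = 2.80 GB.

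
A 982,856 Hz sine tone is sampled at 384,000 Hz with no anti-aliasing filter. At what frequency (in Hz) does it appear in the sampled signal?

169,144 Hz

Nyquist = 384,000/2 = 192,000 Hz; 982,856 Hz exceeds it.
Alias = |982,856 − 3×384,000| = |982,856 − 1,152,000| = 169,144 Hz.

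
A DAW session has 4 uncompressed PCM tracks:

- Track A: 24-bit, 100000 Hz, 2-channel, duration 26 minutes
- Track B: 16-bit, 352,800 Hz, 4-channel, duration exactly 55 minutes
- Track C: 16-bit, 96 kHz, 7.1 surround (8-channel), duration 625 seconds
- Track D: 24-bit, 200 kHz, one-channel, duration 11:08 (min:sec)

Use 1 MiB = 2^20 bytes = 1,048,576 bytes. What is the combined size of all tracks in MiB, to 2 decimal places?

Track A: 26 minutes = 1,560 s; 100,000 × 1,560 × 3 × 2 = 936,000,000 bytes.
Track B: exactly 55 minutes = 3,300 s; 352,800 × 3,300 × 2 × 4 = 9,313,920,000 bytes.
Track C: 96,000 × 625 × 2 × 8 = 960,000,000 bytes.
Track D: 11:08 (min:sec) = 668 s; 200,000 × 668 × 3 × 1 = 400,800,000 bytes.
Total = 11,610,720,000 bytes = 11072.85 MiB.

11072.85 MiB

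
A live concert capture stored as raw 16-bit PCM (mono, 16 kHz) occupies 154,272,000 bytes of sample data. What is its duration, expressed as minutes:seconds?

80:21

Byte rate = 16,000 × 2 × 1 = 32,000 bytes/s.
Duration = 154,272,000 / 32,000 = 4,821 s.
4,821 s = 80:21.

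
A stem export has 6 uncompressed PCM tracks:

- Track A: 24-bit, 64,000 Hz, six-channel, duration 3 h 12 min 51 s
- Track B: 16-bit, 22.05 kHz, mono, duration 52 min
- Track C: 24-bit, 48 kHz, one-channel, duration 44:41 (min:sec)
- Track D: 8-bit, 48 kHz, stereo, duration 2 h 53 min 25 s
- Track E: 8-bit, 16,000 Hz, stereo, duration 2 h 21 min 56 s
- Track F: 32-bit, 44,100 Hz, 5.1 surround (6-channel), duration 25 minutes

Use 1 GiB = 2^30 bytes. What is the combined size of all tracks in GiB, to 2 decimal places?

Track A: 3 h 12 min 51 s = 11,571 s; 64,000 × 11,571 × 3 × 6 = 13,329,792,000 bytes.
Track B: 52 min = 3,120 s; 22,050 × 3,120 × 2 × 1 = 137,592,000 bytes.
Track C: 44:41 (min:sec) = 2,681 s; 48,000 × 2,681 × 3 × 1 = 386,064,000 bytes.
Track D: 2 h 53 min 25 s = 10,405 s; 48,000 × 10,405 × 1 × 2 = 998,880,000 bytes.
Track E: 2 h 21 min 56 s = 8,516 s; 16,000 × 8,516 × 1 × 2 = 272,512,000 bytes.
Track F: 25 minutes = 1,500 s; 44,100 × 1,500 × 4 × 6 = 1,587,600,000 bytes.
Total = 16,712,440,000 bytes = 15.56 GiB.

15.56 GiB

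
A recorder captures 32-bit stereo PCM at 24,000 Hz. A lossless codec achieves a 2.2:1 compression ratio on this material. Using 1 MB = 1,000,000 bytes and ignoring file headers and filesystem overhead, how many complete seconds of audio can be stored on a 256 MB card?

2,933 seconds

Uncompressed byte rate = 24,000 × 4 × 2 = 192,000 bytes/s.
After 2.2:1 compression, effective rate ≈ 87272.73 bytes/s.
Capacity = 256 × 1,000,000 = 256,000,000 bytes.
256,000,000 / effective rate ≈ 2933.33 s → 2,933 seconds.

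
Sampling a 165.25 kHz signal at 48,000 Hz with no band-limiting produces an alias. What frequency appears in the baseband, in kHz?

21.25 kHz

Nyquist = 48,000/2 = 24,000 Hz; 165,250 Hz exceeds it.
Alias = |165,250 − 3×48,000| = |165,250 − 144,000| = 21,250 Hz = 21.25 kHz.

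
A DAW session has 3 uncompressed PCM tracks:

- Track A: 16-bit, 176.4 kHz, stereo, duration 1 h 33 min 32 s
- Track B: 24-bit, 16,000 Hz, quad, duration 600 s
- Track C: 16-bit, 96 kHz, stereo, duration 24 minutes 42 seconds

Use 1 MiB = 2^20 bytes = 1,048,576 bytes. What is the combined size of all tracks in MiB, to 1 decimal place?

4429.0 MiB

Track A: 1 h 33 min 32 s = 5,612 s; 176,400 × 5,612 × 2 × 2 = 3,959,827,200 bytes.
Track B: 16,000 × 600 × 3 × 4 = 115,200,000 bytes.
Track C: 24 minutes 42 seconds = 1,482 s; 96,000 × 1,482 × 2 × 2 = 569,088,000 bytes.
Total = 4,644,115,200 bytes = 4429.0 MiB.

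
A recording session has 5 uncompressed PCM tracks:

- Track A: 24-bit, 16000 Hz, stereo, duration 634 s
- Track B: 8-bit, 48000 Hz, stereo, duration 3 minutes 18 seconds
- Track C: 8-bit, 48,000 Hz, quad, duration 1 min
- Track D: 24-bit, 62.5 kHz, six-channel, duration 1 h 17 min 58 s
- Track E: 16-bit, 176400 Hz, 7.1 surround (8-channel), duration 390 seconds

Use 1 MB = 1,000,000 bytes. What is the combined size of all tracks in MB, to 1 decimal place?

Track A: 16,000 × 634 × 3 × 2 = 60,864,000 bytes.
Track B: 3 minutes 18 seconds = 198 s; 48,000 × 198 × 1 × 2 = 19,008,000 bytes.
Track C: 1 min = 60 s; 48,000 × 60 × 1 × 4 = 11,520,000 bytes.
Track D: 1 h 17 min 58 s = 4,678 s; 62,500 × 4,678 × 3 × 6 = 5,262,750,000 bytes.
Track E: 176,400 × 390 × 2 × 8 = 1,100,736,000 bytes.
Total = 6,454,878,000 bytes = 6454.9 MB.

6454.9 MB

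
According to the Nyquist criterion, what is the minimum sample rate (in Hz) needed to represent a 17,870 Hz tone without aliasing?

Minimum sample rate = 2 × 17,870 Hz = 35,740 Hz.

35,740 Hz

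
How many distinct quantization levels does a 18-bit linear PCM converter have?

2^18 = 262,144.

262,144 levels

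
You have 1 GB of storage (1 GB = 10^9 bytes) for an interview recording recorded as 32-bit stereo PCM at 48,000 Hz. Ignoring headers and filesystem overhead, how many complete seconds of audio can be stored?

Uncompressed byte rate = 48,000 × 4 × 2 = 384,000 bytes/s.
Capacity = 1 × 1,000,000,000 = 1,000,000,000 bytes.
1,000,000,000 / 384,000 ≈ 2604.17 s → 2,604 seconds.

2,604 seconds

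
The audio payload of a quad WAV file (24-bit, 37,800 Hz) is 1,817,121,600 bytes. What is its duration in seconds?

4,006 seconds

Byte rate = 37,800 × 3 × 4 = 453,600 bytes/s.
Duration = 1,817,121,600 / 453,600 = 4,006 s.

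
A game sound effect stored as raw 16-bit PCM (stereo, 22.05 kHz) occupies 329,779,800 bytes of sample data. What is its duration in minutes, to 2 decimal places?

62.32 minutes

Byte rate = 22,050 × 2 × 2 = 88,200 bytes/s.
Duration = 329,779,800 / 88,200 = 3,739 s.
3,739 s / 60 = 62.32 minutes.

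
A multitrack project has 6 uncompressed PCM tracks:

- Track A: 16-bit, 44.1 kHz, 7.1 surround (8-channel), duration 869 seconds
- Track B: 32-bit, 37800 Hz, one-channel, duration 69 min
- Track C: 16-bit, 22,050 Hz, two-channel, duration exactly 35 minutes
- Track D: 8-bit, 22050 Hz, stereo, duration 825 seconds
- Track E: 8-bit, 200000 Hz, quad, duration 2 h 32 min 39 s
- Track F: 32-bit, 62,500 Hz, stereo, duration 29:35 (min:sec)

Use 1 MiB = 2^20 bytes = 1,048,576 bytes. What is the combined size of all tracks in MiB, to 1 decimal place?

Track A: 44,100 × 869 × 2 × 8 = 613,166,400 bytes.
Track B: 69 min = 4,140 s; 37,800 × 4,140 × 4 × 1 = 625,968,000 bytes.
Track C: exactly 35 minutes = 2,100 s; 22,050 × 2,100 × 2 × 2 = 185,220,000 bytes.
Track D: 22,050 × 825 × 1 × 2 = 36,382,500 bytes.
Track E: 2 h 32 min 39 s = 9,159 s; 200,000 × 9,159 × 1 × 4 = 7,327,200,000 bytes.
Track F: 29:35 (min:sec) = 1,775 s; 62,500 × 1,775 × 4 × 2 = 887,500,000 bytes.
Total = 9,675,436,900 bytes = 9227.2 MiB.

9227.2 MiB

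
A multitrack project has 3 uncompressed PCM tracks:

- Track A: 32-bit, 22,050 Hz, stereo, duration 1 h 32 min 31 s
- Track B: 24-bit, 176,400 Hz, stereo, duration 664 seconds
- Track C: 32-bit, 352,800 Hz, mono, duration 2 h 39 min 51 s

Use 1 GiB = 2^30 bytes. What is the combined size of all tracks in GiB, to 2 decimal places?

14.17 GiB

Track A: 1 h 32 min 31 s = 5,551 s; 22,050 × 5,551 × 4 × 2 = 979,196,400 bytes.
Track B: 176,400 × 664 × 3 × 2 = 702,777,600 bytes.
Track C: 2 h 39 min 51 s = 9,591 s; 352,800 × 9,591 × 4 × 1 = 13,534,819,200 bytes.
Total = 15,216,793,200 bytes = 14.17 GiB.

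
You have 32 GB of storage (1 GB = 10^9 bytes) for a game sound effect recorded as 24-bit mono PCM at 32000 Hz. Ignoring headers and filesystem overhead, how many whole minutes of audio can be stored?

5,555 minutes

Uncompressed byte rate = 32,000 × 3 × 1 = 96,000 bytes/s.
Capacity = 32 × 1,000,000,000 = 32,000,000,000 bytes.
32,000,000,000 / 96,000 ≈ 333333.33 s → 5,555 minutes.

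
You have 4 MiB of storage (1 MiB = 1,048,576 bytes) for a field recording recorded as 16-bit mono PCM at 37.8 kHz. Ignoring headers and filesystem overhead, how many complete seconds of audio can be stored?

Uncompressed byte rate = 37,800 × 2 × 1 = 75,600 bytes/s.
Capacity = 4 × 1,048,576 = 4,194,304 bytes.
4,194,304 / 75,600 ≈ 55.48 s → 55 seconds.

55 seconds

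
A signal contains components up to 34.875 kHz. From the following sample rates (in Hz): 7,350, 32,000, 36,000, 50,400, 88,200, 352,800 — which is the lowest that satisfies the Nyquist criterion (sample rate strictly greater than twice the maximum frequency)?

88,200 Hz

Need sample rate > 2 × 34,875 = 69,750 Hz.
Lowest listed rate above 69,750 Hz is 88,200 Hz.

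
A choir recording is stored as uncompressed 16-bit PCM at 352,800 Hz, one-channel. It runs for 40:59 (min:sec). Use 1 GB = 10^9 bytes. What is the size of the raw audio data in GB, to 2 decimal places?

1.74 GB

Duration = 40:59 (min:sec) = 2,459 s.
Bytes = 352,800 samples/s × 2,459 s × 2 bytes/sample × 1 ch = 1,735,070,400 bytes.
1,735,070,400 / 1,000,000,000 = 1.74 GB.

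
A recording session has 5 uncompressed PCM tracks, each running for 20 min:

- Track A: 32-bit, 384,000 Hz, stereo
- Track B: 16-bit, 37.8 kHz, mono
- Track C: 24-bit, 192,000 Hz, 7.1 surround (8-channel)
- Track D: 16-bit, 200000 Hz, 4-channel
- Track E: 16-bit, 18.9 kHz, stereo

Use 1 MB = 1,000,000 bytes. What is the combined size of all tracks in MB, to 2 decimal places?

11317.44 MB

20 min = 1,200 s.
Track A: 384,000 × 1,200 × 4 × 2 = 3,686,400,000 bytes.
Track B: 37,800 × 1,200 × 2 × 1 = 90,720,000 bytes.
Track C: 192,000 × 1,200 × 3 × 8 = 5,529,600,000 bytes.
Track D: 200,000 × 1,200 × 2 × 4 = 1,920,000,000 bytes.
Track E: 18,900 × 1,200 × 2 × 2 = 90,720,000 bytes.
Total = 11,317,440,000 bytes = 11317.44 MB.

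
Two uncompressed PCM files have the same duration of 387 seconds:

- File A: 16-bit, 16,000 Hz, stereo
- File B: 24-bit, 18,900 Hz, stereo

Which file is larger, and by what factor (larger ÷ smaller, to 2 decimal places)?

File B, by a factor of 1.77

File A: 16,000 × 2 × 2 = 64,000 bytes/s.
File B: 18,900 × 3 × 2 = 113,400 bytes/s.
File B is larger; ratio = 43,885,800 / 24,768,000 = 1.77.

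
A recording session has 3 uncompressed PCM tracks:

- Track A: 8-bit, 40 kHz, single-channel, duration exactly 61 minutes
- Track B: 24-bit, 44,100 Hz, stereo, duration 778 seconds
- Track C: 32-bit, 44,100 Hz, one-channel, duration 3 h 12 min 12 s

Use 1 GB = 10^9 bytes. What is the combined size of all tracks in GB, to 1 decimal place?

Track A: exactly 61 minutes = 3,660 s; 40,000 × 3,660 × 1 × 1 = 146,400,000 bytes.
Track B: 44,100 × 778 × 3 × 2 = 205,858,800 bytes.
Track C: 3 h 12 min 12 s = 11,532 s; 44,100 × 11,532 × 4 × 1 = 2,034,244,800 bytes.
Total = 2,386,503,600 bytes = 2.4 GB.

2.4 GB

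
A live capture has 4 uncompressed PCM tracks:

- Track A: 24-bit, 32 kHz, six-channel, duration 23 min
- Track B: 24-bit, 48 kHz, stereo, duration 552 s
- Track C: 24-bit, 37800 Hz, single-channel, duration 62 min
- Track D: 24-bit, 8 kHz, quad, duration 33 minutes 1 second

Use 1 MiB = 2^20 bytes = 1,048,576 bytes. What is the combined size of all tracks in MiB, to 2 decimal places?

1493.34 MiB

Track A: 23 min = 1,380 s; 32,000 × 1,380 × 3 × 6 = 794,880,000 bytes.
Track B: 48,000 × 552 × 3 × 2 = 158,976,000 bytes.
Track C: 62 min = 3,720 s; 37,800 × 3,720 × 3 × 1 = 421,848,000 bytes.
Track D: 33 minutes 1 second = 1,981 s; 8,000 × 1,981 × 3 × 4 = 190,176,000 bytes.
Total = 1,565,880,000 bytes = 1493.34 MiB.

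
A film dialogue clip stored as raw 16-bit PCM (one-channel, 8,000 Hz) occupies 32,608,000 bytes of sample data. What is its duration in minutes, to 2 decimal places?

Byte rate = 8,000 × 2 × 1 = 16,000 bytes/s.
Duration = 32,608,000 / 16,000 = 2,038 s.
2,038 s / 60 = 33.97 minutes.

33.97 minutes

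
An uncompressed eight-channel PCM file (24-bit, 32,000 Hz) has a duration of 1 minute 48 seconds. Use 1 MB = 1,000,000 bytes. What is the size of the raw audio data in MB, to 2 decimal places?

82.94 MB

Duration = 1 minute 48 seconds = 108 s.
Bytes = 32,000 samples/s × 108 s × 3 bytes/sample × 8 ch = 82,944,000 bytes.
82,944,000 / 1,000,000 = 82.94 MB.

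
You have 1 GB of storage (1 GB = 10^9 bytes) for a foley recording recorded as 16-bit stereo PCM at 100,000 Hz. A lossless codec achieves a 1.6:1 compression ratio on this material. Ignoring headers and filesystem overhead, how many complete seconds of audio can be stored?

4,000 seconds

Uncompressed byte rate = 100,000 × 2 × 2 = 400,000 bytes/s.
After 1.6:1 compression, effective rate ≈ 250000 bytes/s.
Capacity = 1 × 1,000,000,000 = 1,000,000,000 bytes.
1,000,000,000 / effective rate ≈ 4000 s → 4,000 seconds.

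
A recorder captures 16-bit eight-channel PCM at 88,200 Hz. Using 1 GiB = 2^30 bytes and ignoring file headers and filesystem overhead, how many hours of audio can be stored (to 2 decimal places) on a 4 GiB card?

Uncompressed byte rate = 88,200 × 2 × 8 = 1,411,200 bytes/s.
Capacity = 4 × 1,073,741,824 = 4,294,967,296 bytes.
4,294,967,296 / 1,411,200 ≈ 3043.49 s → 0.85 hours.

0.85 hours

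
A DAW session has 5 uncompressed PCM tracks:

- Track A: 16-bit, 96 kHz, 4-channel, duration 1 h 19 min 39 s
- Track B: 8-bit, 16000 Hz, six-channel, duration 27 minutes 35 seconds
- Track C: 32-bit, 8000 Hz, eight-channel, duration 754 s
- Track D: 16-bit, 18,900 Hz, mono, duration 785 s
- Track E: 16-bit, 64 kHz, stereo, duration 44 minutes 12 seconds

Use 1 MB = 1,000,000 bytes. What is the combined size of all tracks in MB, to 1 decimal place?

Track A: 1 h 19 min 39 s = 4,779 s; 96,000 × 4,779 × 2 × 4 = 3,670,272,000 bytes.
Track B: 27 minutes 35 seconds = 1,655 s; 16,000 × 1,655 × 1 × 6 = 158,880,000 bytes.
Track C: 8,000 × 754 × 4 × 8 = 193,024,000 bytes.
Track D: 18,900 × 785 × 2 × 1 = 29,673,000 bytes.
Track E: 44 minutes 12 seconds = 2,652 s; 64,000 × 2,652 × 2 × 2 = 678,912,000 bytes.
Total = 4,730,761,000 bytes = 4730.8 MB.

4730.8 MB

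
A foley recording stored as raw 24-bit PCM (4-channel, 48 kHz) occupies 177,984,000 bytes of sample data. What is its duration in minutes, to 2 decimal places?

5.15 minutes

Byte rate = 48,000 × 3 × 4 = 576,000 bytes/s.
Duration = 177,984,000 / 576,000 = 309 s.
309 s / 60 = 5.15 minutes.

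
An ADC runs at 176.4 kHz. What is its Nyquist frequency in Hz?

Nyquist frequency = sample rate / 2 = 176,400 / 2 = 88,200 Hz.

88,200 Hz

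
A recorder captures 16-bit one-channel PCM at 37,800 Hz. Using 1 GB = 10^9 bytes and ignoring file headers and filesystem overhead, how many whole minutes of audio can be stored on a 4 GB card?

881 minutes

Uncompressed byte rate = 37,800 × 2 × 1 = 75,600 bytes/s.
Capacity = 4 × 1,000,000,000 = 4,000,000,000 bytes.
4,000,000,000 / 75,600 ≈ 52910.05 s → 881 minutes.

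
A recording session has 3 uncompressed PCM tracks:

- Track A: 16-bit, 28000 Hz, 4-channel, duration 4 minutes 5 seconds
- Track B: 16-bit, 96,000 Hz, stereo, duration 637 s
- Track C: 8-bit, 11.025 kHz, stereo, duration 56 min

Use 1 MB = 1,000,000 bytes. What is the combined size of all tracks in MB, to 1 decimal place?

Track A: 4 minutes 5 seconds = 245 s; 28,000 × 245 × 2 × 4 = 54,880,000 bytes.
Track B: 96,000 × 637 × 2 × 2 = 244,608,000 bytes.
Track C: 56 min = 3,360 s; 11,025 × 3,360 × 1 × 2 = 74,088,000 bytes.
Total = 373,576,000 bytes = 373.6 MB.

373.6 MB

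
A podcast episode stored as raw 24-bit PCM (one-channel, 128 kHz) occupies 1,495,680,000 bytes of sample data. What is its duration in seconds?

3,895 seconds

Byte rate = 128,000 × 3 × 1 = 384,000 bytes/s.
Duration = 1,495,680,000 / 384,000 = 3,895 s.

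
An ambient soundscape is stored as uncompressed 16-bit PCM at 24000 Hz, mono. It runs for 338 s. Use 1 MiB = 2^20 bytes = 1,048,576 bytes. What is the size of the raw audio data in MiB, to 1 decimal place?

15.5 MiB

Bytes = 24,000 samples/s × 338 s × 2 bytes/sample × 1 ch = 16,224,000 bytes.
16,224,000 / 1,048,576 = 15.5 MiB.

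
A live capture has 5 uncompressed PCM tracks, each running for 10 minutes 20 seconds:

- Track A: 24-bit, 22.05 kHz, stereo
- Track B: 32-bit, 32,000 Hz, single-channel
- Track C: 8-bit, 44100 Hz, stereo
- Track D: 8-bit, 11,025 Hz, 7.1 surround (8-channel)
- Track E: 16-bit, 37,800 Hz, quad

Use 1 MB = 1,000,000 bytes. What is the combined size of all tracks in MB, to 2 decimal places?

10 minutes 20 seconds = 620 s.
Track A: 22,050 × 620 × 3 × 2 = 82,026,000 bytes.
Track B: 32,000 × 620 × 4 × 1 = 79,360,000 bytes.
Track C: 44,100 × 620 × 1 × 2 = 54,684,000 bytes.
Track D: 11,025 × 620 × 1 × 8 = 54,684,000 bytes.
Track E: 37,800 × 620 × 2 × 4 = 187,488,000 bytes.
Total = 458,242,000 bytes = 458.24 MB.

458.24 MB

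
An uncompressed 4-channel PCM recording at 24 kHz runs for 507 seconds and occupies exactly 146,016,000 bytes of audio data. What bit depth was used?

24 bits

Bytes per sample = 146,016,000 / (24,000 × 507 × 4) = 146,016,000 / 48,672,000 = 3.
Bit depth = 3 × 8 = 24 bits.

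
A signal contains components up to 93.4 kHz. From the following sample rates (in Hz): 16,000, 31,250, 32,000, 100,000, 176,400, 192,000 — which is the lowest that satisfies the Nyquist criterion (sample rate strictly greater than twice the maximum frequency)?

192,000 Hz

Need sample rate > 2 × 93,400 = 186,800 Hz.
Lowest listed rate above 186,800 Hz is 192,000 Hz.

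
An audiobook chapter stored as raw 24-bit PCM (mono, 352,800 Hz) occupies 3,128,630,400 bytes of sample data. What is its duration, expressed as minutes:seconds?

Byte rate = 352,800 × 3 × 1 = 1,058,400 bytes/s.
Duration = 3,128,630,400 / 1,058,400 = 2,956 s.
2,956 s = 49:16.

49:16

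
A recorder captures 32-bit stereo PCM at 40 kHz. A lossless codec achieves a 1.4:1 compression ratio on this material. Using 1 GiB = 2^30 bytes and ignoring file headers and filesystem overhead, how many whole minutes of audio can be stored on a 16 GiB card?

Uncompressed byte rate = 40,000 × 4 × 2 = 320,000 bytes/s.
After 1.4:1 compression, effective rate ≈ 228571.43 bytes/s.
Capacity = 16 × 1,073,741,824 = 17,179,869,184 bytes.
17,179,869,184 / effective rate ≈ 75161.93 s → 1,252 minutes.

1,252 minutes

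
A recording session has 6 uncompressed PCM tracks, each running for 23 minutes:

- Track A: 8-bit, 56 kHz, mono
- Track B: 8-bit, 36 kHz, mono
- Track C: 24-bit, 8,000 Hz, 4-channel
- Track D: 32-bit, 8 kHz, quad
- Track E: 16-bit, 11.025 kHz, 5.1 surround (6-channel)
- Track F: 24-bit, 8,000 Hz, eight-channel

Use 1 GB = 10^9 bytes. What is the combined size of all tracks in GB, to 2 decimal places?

0.88 GB

23 minutes = 1,380 s.
Track A: 56,000 × 1,380 × 1 × 1 = 77,280,000 bytes.
Track B: 36,000 × 1,380 × 1 × 1 = 49,680,000 bytes.
Track C: 8,000 × 1,380 × 3 × 4 = 132,480,000 bytes.
Track D: 8,000 × 1,380 × 4 × 4 = 176,640,000 bytes.
Track E: 11,025 × 1,380 × 2 × 6 = 182,574,000 bytes.
Track F: 8,000 × 1,380 × 3 × 8 = 264,960,000 bytes.
Total = 883,614,000 bytes = 0.88 GB.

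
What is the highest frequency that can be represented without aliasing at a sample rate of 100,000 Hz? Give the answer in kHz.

Nyquist frequency = sample rate / 2 = 100,000 / 2 = 50 kHz.

50 kHz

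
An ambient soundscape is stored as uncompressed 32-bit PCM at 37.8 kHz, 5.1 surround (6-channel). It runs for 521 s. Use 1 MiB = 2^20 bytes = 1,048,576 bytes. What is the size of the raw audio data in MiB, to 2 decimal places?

450.76 MiB

Bytes = 37,800 samples/s × 521 s × 4 bytes/sample × 6 ch = 472,651,200 bytes.
472,651,200 / 1,048,576 = 450.76 MiB.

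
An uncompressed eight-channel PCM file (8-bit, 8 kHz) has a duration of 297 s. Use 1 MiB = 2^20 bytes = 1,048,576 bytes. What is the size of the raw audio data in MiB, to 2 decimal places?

18.13 MiB

Bytes = 8,000 samples/s × 297 s × 1 bytes/sample × 8 ch = 19,008,000 bytes.
19,008,000 / 1,048,576 = 18.13 MiB.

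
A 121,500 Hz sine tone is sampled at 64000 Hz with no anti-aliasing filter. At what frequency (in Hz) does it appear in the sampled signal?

6,500 Hz

Nyquist = 64,000/2 = 32,000 Hz; 121,500 Hz exceeds it.
Alias = |121,500 − 2×64,000| = |121,500 − 128,000| = 6,500 Hz.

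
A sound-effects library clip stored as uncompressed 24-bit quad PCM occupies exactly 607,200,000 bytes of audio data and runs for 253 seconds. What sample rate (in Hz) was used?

200,000 Hz

Bytes = sample_rate × seconds × bytes_per_sample × channels.
sample_rate = 607,200,000 / (253 × 3 × 4) = 607,200,000 / 3,036 = 200,000 Hz.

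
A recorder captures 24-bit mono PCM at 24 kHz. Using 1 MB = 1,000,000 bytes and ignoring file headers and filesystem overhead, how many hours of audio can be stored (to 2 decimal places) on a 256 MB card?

Uncompressed byte rate = 24,000 × 3 × 1 = 72,000 bytes/s.
Capacity = 256 × 1,000,000 = 256,000,000 bytes.
256,000,000 / 72,000 ≈ 3555.56 s → 0.99 hours.

0.99 hours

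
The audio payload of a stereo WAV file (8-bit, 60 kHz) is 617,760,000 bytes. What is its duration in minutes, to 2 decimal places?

85.80 minutes

Byte rate = 60,000 × 1 × 2 = 120,000 bytes/s.
Duration = 617,760,000 / 120,000 = 5,148 s.
5,148 s / 60 = 85.80 minutes.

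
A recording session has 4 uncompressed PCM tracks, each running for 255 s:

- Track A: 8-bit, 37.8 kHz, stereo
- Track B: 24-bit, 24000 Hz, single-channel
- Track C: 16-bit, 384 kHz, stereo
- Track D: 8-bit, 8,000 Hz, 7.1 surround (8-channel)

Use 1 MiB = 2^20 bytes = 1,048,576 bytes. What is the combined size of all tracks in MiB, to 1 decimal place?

425.0 MiB

Track A: 37,800 × 255 × 1 × 2 = 19,278,000 bytes.
Track B: 24,000 × 255 × 3 × 1 = 18,360,000 bytes.
Track C: 384,000 × 255 × 2 × 2 = 391,680,000 bytes.
Track D: 8,000 × 255 × 1 × 8 = 16,320,000 bytes.
Total = 445,638,000 bytes = 425.0 MiB.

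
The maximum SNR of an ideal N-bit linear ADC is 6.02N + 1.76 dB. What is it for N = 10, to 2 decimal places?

61.96 dB

6.02 × 10 + 1.76 = 61.96 dB.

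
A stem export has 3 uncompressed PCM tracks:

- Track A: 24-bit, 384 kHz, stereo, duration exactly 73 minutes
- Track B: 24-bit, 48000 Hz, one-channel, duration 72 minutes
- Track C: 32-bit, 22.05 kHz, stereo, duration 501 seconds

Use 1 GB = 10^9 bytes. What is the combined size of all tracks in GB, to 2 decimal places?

10.80 GB

Track A: exactly 73 minutes = 4,380 s; 384,000 × 4,380 × 3 × 2 = 10,091,520,000 bytes.
Track B: 72 minutes = 4,320 s; 48,000 × 4,320 × 3 × 1 = 622,080,000 bytes.
Track C: 22,050 × 501 × 4 × 2 = 88,376,400 bytes.
Total = 10,801,976,400 bytes = 10.80 GB.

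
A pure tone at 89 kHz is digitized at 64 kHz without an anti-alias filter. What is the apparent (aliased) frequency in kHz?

25 kHz

Nyquist = 64,000/2 = 32,000 Hz; 89,000 Hz exceeds it.
Alias = |89,000 − 1×64,000| = |89,000 − 64,000| = 25,000 Hz = 25 kHz.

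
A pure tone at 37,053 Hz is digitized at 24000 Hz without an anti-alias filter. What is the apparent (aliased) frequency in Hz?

Nyquist = 24,000/2 = 12,000 Hz; 37,053 Hz exceeds it.
Alias = |37,053 − 2×24,000| = |37,053 − 48,000| = 10,947 Hz.

10,947 Hz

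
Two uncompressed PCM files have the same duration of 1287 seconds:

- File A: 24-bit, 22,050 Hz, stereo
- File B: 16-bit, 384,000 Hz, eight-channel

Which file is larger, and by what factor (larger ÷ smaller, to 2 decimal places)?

File A: 22,050 × 3 × 2 = 132,300 bytes/s.
File B: 384,000 × 2 × 8 = 6,144,000 bytes/s.
File B is larger; ratio = 7,907,328,000 / 170,270,100 = 46.44.

File B, by a factor of 46.44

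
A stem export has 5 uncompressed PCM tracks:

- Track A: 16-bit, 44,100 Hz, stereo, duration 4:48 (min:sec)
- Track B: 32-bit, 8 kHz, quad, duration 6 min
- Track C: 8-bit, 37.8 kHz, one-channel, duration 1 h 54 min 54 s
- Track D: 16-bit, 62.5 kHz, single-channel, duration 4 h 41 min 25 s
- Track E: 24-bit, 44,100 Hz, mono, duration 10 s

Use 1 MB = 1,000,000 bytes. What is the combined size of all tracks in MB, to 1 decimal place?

2469.4 MB

Track A: 4:48 (min:sec) = 288 s; 44,100 × 288 × 2 × 2 = 50,803,200 bytes.
Track B: 6 min = 360 s; 8,000 × 360 × 4 × 4 = 46,080,000 bytes.
Track C: 1 h 54 min 54 s = 6,894 s; 37,800 × 6,894 × 1 × 1 = 260,593,200 bytes.
Track D: 4 h 41 min 25 s = 16,885 s; 62,500 × 16,885 × 2 × 1 = 2,110,625,000 bytes.
Track E: 44,100 × 10 × 3 × 1 = 1,323,000 bytes.
Total = 2,469,424,400 bytes = 2469.4 MB.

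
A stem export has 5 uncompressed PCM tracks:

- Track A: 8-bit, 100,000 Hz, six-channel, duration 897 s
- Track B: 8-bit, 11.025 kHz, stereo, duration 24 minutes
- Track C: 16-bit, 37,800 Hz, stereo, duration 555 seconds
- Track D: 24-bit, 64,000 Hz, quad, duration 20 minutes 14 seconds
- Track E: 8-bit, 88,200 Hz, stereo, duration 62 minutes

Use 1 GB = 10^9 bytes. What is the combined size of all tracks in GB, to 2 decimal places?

2.24 GB

Track A: 100,000 × 897 × 1 × 6 = 538,200,000 bytes.
Track B: 24 minutes = 1,440 s; 11,025 × 1,440 × 1 × 2 = 31,752,000 bytes.
Track C: 37,800 × 555 × 2 × 2 = 83,916,000 bytes.
Track D: 20 minutes 14 seconds = 1,214 s; 64,000 × 1,214 × 3 × 4 = 932,352,000 bytes.
Track E: 62 minutes = 3,720 s; 88,200 × 3,720 × 1 × 2 = 656,208,000 bytes.
Total = 2,242,428,000 bytes = 2.24 GB.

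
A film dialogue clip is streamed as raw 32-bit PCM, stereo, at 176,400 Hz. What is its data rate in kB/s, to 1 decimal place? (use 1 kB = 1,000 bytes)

Bit rate = 176,400 × 32 × 2 = 11,289,600 bits/s.
11,289,600 / 8 = 1,411,200 B/s = 1411.2 kB/s.

1411.2 kB/s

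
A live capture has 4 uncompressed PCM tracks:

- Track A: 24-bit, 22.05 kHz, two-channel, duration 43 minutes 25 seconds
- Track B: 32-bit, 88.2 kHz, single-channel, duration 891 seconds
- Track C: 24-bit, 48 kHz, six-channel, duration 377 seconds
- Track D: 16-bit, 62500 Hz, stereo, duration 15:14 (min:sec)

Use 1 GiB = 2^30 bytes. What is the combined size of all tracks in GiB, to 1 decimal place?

1.1 GiB

Track A: 43 minutes 25 seconds = 2,605 s; 22,050 × 2,605 × 3 × 2 = 344,641,500 bytes.
Track B: 88,200 × 891 × 4 × 1 = 314,344,800 bytes.
Track C: 48,000 × 377 × 3 × 6 = 325,728,000 bytes.
Track D: 15:14 (min:sec) = 914 s; 62,500 × 914 × 2 × 2 = 228,500,000 bytes.
Total = 1,213,214,300 bytes = 1.1 GiB.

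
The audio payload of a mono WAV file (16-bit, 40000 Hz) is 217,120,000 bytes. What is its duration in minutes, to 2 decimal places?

45.23 minutes

Byte rate = 40,000 × 2 × 1 = 80,000 bytes/s.
Duration = 217,120,000 / 80,000 = 2,714 s.
2,714 s / 60 = 45.23 minutes.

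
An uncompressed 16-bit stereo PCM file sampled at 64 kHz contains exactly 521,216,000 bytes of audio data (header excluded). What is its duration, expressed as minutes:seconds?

33:56

Byte rate = 64,000 × 2 × 2 = 256,000 bytes/s.
Duration = 521,216,000 / 256,000 = 2,036 s.
2,036 s = 33:56.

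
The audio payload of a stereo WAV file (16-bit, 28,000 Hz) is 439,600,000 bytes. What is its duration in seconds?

Byte rate = 28,000 × 2 × 2 = 112,000 bytes/s.
Duration = 439,600,000 / 112,000 = 3,925 s.

3,925 seconds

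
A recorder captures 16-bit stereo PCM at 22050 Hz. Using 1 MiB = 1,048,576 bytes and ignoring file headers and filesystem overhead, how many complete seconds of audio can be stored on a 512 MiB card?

Uncompressed byte rate = 22,050 × 2 × 2 = 88,200 bytes/s.
Capacity = 512 × 1,048,576 = 536,870,912 bytes.
536,870,912 / 88,200 ≈ 6086.97 s → 6,086 seconds.

6,086 seconds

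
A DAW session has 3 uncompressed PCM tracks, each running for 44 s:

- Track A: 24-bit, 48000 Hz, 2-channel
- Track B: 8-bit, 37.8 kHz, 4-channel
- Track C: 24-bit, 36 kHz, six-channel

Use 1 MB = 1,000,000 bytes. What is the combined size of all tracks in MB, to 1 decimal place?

Track A: 48,000 × 44 × 3 × 2 = 12,672,000 bytes.
Track B: 37,800 × 44 × 1 × 4 = 6,652,800 bytes.
Track C: 36,000 × 44 × 3 × 6 = 28,512,000 bytes.
Total = 47,836,800 bytes = 47.8 MB.

47.8 MB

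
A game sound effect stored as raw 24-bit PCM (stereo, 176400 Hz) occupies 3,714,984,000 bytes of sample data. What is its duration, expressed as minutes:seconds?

Byte rate = 176,400 × 3 × 2 = 1,058,400 bytes/s.
Duration = 3,714,984,000 / 1,058,400 = 3,510 s.
3,510 s = 58:30.

58:30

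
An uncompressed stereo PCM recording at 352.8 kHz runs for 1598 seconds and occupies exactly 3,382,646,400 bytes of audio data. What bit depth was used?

24 bits

Bytes per sample = 3,382,646,400 / (352,800 × 1,598 × 2) = 3,382,646,400 / 1,127,548,800 = 3.
Bit depth = 3 × 8 = 24 bits.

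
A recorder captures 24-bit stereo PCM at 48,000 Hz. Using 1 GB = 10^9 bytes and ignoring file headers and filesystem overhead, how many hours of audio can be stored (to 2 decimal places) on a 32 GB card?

30.86 hours

Uncompressed byte rate = 48,000 × 3 × 2 = 288,000 bytes/s.
Capacity = 32 × 1,000,000,000 = 32,000,000,000 bytes.
32,000,000,000 / 288,000 ≈ 111111.11 s → 30.86 hours.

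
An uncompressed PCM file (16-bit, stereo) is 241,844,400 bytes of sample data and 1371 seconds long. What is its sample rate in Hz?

Bytes = sample_rate × seconds × bytes_per_sample × channels.
sample_rate = 241,844,400 / (1,371 × 2 × 2) = 241,844,400 / 5,484 = 44,100 Hz.

44,100 Hz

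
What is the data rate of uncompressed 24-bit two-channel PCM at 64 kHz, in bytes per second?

384,000 bytes/s

Bit rate = 64,000 × 24 × 2 = 3,072,000 bits/s.
3,072,000 / 8 = 384,000 bytes/s.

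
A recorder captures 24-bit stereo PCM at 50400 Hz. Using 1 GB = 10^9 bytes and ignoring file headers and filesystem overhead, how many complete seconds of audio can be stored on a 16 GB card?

Uncompressed byte rate = 50,400 × 3 × 2 = 302,400 bytes/s.
Capacity = 16 × 1,000,000,000 = 16,000,000,000 bytes.
16,000,000,000 / 302,400 ≈ 52910.05 s → 52,910 seconds.

52,910 seconds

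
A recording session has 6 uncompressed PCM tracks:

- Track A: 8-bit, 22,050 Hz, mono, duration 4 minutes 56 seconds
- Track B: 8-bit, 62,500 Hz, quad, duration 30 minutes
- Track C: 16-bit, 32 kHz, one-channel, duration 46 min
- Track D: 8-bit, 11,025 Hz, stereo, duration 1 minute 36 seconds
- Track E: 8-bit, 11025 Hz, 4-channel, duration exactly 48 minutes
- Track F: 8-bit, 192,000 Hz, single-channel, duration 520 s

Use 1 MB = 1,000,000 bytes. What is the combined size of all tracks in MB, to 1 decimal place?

862.1 MB

Track A: 4 minutes 56 seconds = 296 s; 22,050 × 296 × 1 × 1 = 6,526,800 bytes.
Track B: 30 minutes = 1,800 s; 62,500 × 1,800 × 1 × 4 = 450,000,000 bytes.
Track C: 46 min = 2,760 s; 32,000 × 2,760 × 2 × 1 = 176,640,000 bytes.
Track D: 1 minute 36 seconds = 96 s; 11,025 × 96 × 1 × 2 = 2,116,800 bytes.
Track E: exactly 48 minutes = 2,880 s; 11,025 × 2,880 × 1 × 4 = 127,008,000 bytes.
Track F: 192,000 × 520 × 1 × 1 = 99,840,000 bytes.
Total = 862,131,600 bytes = 862.1 MB.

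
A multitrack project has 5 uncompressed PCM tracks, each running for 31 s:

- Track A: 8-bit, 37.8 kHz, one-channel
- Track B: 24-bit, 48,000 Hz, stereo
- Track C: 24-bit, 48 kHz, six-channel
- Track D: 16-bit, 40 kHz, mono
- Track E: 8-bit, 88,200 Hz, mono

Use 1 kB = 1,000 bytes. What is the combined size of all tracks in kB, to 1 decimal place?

42098.0 kB

Track A: 37,800 × 31 × 1 × 1 = 1,171,800 bytes.
Track B: 48,000 × 31 × 3 × 2 = 8,928,000 bytes.
Track C: 48,000 × 31 × 3 × 6 = 26,784,000 bytes.
Track D: 40,000 × 31 × 2 × 1 = 2,480,000 bytes.
Track E: 88,200 × 31 × 1 × 1 = 2,734,200 bytes.
Total = 42,098,000 bytes = 42098.0 kB.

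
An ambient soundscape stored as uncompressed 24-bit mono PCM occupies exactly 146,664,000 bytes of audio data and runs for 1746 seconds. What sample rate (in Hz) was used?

Bytes = sample_rate × seconds × bytes_per_sample × channels.
sample_rate = 146,664,000 / (1,746 × 3 × 1) = 146,664,000 / 5,238 = 28,000 Hz.

28,000 Hz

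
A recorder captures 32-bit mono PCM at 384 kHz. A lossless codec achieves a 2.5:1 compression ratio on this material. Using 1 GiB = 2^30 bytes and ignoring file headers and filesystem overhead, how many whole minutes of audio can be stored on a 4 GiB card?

Uncompressed byte rate = 384,000 × 4 × 1 = 1,536,000 bytes/s.
After 2.5:1 compression, effective rate ≈ 614400 bytes/s.
Capacity = 4 × 1,073,741,824 = 4,294,967,296 bytes.
4,294,967,296 / effective rate ≈ 6990.51 s → 116 minutes.

116 minutes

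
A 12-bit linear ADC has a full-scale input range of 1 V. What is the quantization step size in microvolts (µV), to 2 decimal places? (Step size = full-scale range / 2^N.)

1 V / 2^12 = 1 / 4,096 V = 244.14 µV.

244.14 µV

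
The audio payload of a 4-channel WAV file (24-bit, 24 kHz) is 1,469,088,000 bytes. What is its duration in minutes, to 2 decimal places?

Byte rate = 24,000 × 3 × 4 = 288,000 bytes/s.
Duration = 1,469,088,000 / 288,000 = 5,101 s.
5,101 s / 60 = 85.02 minutes.

85.02 minutes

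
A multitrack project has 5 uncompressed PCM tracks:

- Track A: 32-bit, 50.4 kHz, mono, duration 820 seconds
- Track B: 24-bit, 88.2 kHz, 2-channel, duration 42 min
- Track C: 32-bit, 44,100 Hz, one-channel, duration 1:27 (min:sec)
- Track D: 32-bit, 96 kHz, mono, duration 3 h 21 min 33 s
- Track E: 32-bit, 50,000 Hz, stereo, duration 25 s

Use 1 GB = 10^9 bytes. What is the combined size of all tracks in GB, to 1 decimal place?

Track A: 50,400 × 820 × 4 × 1 = 165,312,000 bytes.
Track B: 42 min = 2,520 s; 88,200 × 2,520 × 3 × 2 = 1,333,584,000 bytes.
Track C: 1:27 (min:sec) = 87 s; 44,100 × 87 × 4 × 1 = 15,346,800 bytes.
Track D: 3 h 21 min 33 s = 12,093 s; 96,000 × 12,093 × 4 × 1 = 4,643,712,000 bytes.
Track E: 50,000 × 25 × 4 × 2 = 10,000,000 bytes.
Total = 6,167,954,800 bytes = 6.2 GB.

6.2 GB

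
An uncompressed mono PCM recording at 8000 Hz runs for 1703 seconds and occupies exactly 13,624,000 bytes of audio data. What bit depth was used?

Bytes per sample = 13,624,000 / (8,000 × 1,703 × 1) = 13,624,000 / 13,624,000 = 1.
Bit depth = 1 × 8 = 8 bits.

8 bits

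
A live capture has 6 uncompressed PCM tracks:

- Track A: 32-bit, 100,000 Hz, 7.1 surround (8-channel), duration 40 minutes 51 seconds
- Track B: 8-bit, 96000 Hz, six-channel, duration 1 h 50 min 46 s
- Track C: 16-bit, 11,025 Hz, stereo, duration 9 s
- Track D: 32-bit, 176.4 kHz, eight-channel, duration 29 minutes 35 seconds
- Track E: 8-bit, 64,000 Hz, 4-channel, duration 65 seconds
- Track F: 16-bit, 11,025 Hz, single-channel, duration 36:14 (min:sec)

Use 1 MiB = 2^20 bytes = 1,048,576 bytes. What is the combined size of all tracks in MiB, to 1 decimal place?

Track A: 40 minutes 51 seconds = 2,451 s; 100,000 × 2,451 × 4 × 8 = 7,843,200,000 bytes.
Track B: 1 h 50 min 46 s = 6,646 s; 96,000 × 6,646 × 1 × 6 = 3,828,096,000 bytes.
Track C: 11,025 × 9 × 2 × 2 = 396,900 bytes.
Track D: 29 minutes 35 seconds = 1,775 s; 176,400 × 1,775 × 4 × 8 = 10,019,520,000 bytes.
Track E: 64,000 × 65 × 1 × 4 = 16,640,000 bytes.
Track F: 36:14 (min:sec) = 2,174 s; 11,025 × 2,174 × 2 × 1 = 47,936,700 bytes.
Total = 21,755,789,600 bytes = 20747.9 MiB.

20747.9 MiB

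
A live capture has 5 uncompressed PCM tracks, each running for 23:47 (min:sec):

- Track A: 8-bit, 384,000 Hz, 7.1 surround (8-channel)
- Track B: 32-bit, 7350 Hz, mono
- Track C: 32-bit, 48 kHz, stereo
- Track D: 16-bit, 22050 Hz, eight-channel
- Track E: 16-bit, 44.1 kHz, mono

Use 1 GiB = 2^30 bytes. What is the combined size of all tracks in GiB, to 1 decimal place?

5.2 GiB

23:47 (min:sec) = 1,427 s.
Track A: 384,000 × 1,427 × 1 × 8 = 4,383,744,000 bytes.
Track B: 7,350 × 1,427 × 4 × 1 = 41,953,800 bytes.
Track C: 48,000 × 1,427 × 4 × 2 = 547,968,000 bytes.
Track D: 22,050 × 1,427 × 2 × 8 = 503,445,600 bytes.
Track E: 44,100 × 1,427 × 2 × 1 = 125,861,400 bytes.
Total = 5,602,972,800 bytes = 5.2 GiB.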